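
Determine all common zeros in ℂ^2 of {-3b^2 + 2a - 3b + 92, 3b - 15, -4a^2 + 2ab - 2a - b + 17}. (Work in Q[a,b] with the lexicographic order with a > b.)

Compute a lex Gröbner basis by Buchberger's algorithm.
f_1 = 2a - 3b^2 - 3b + 92, LT = a.
f_2 = 3b - 15, LT = b.
f_3 = -4a^2 + 2ab - 2a - b + 17, LT = a^2.

S(f_1,f_2): leading monomials are coprime, so the S-polynomial reduces to 0 (Buchberger's first criterion).
S(f_1,f_3): lcm = a^2. S = -3/2ab^2 - ab + 91/2a - 1/4b + 17/4.
  leading term ab^2: subtract (-3/4b^2)·f_1 from -3/2ab^2 - ab + 91/2a - 1/4b + 17/4 → -ab + 91/2a - 9/4b^4 - 9/4b^3 + 69b^2 - 1/4b + 17/4
  leading term ab: subtract (-1/2b)·f_1 from -ab + 91/2a - 9/4b^4 - 9/4b^3 + 69b^2 - 1/4b + 17/4 → 91/2a - 9/4b^4 - 15/4b^3 + 135/2b^2 + 183/4b + 17/4
  leading term a: subtract (91/4)·f_1 from 91/2a - 9/4b^4 - 15/4b^3 + 135/2b^2 + 183/4b + 17/4 → -9/4b^4 - 15/4b^3 + 543/4b^2 + 114b - 8355/4
  leading term b^4: subtract (-3/4b^3)·f_2 from -9/4b^4 - 15/4b^3 + 543/4b^2 + 114b - 8355/4 → -15b^3 + 543/4b^2 + 114b - 8355/4
  leading term b^3: subtract (-5b^2)·f_2 from -15b^3 + 543/4b^2 + 114b - 8355/4 → 243/4b^2 + 114b - 8355/4
  leading term b^2: subtract (81/4b)·f_2 from 243/4b^2 + 114b - 8355/4 → 1671/4b - 8355/4
  leading term b: subtract (557/4)·f_2 from 1671/4b - 8355/4 → 0
  remainder 0.

S(f_2,f_3): leading monomials are coprime, so the S-polynomial reduces to 0 (Buchberger's first criterion).
Every S-polynomial of the final basis reduces to 0, so we have a Gröbner basis.
Inter-reduce: drop elements whose leading term is divisible by another's, tail-reduce, and make monic.
Reduced Gröbner basis: {a + 1, b - 5}.

The lex basis is triangular: the last element involves only b. Solving b - 5 = 0 gives b ∈ {5}; substituting each value into the earlier elements determines the remaining variables.
  b = 5: the earlier basis element becomes a + 1 = 0, giving a = -1 — point (-1, 5).
This is the nonlinear analogue of row-reducing a linear system.

{(-1, 5)}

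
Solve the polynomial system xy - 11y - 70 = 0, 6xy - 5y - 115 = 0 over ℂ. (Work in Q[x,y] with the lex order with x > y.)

{(-3, -5)}

Compute a lex Gröbner basis by Buchberger's algorithm.
f_1 = xy - 11y - 70, LT = xy.
f_2 = 6xy - 5y - 115, LT = xy.

S(f_1,f_2): lcm = xy. S = -61/6y - 305/6.
  leading term y: no divisor's leading term divides it; move -61/6y to the remainder.
  leading term 1: no divisor's leading term divides it; move -305/6 to the remainder.
  remainder -61/6y - 305/6 ≠ 0; add h_3 = -61/6y - 305/6 to the basis.

S(f_1,h_3): lcm = xy. S = -5x - 11y - 70.
  leading term x: no divisor's leading term divides it; move -5x to the remainder.
  leading term y: subtract (66/61)·h_3 from -11y - 70 → -15
  leading term 1: no divisor's leading term divides it; move -15 to the remainder.
  remainder -5x - 15 ≠ 0; add h_4 = -5x - 15 to the basis.

The other S-polynomials (S(f_2,h_3), S(f_1,h_4), S(f_2,h_4), S(h_3,h_4)) all reduce to 0 modulo the current basis, so we have a Gröbner basis.
Inter-reduce: drop elements whose leading term is divisible by another's, tail-reduce, and make monic.
Reduced Gröbner basis: {x + 3, y + 5}.

Since the basis is lex-ordered, y + 5 is univariate in y. Its roots are {-5}. Back-substituting each root into the other basis elements fixes the other coordinates.
  y = -5: the earlier basis element becomes x + 3 = 0, giving x = -3 — point (-3, -5).
Substituting each solution back into the original system confirms all equations vanish.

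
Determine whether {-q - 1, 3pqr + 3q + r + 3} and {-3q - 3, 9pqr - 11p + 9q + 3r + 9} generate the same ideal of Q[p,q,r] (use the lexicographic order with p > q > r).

No, the ideals differ.

Equality of ideals is decidable: compute both reduced Gröbner bases (unique for the ordering) and check whether they agree.
Buchberger on the first generating set:
f_1 = -q - 1, LT = q.
f_2 = 3pqr + 3q + r + 3, LT = pqr.

S(f_1,f_2): lcm = pqr. S = pr - q - 1/3r - 1.
  reduce S modulo (f_1, f_2):
  remainder pr - 1/3r ≠ 0; add g_3 = pr - 1/3r to the basis.

The other S-polynomials (S(f_1,g_3), S(f_2,g_3)) all reduce to 0 modulo the current basis, so we have a Gröbner basis.
Inter-reduce: drop elements whose leading term is divisible by another's, tail-reduce, and make monic.
Reduced Gröbner basis: {pr - 1/3r, q + 1}.

Buchberger on the second generating set:
h_1 = -3q - 3, LT = q.
h_2 = 9pqr - 11p + 9q + 3r + 9, LT = pqr.

S(h_1,h_2): lcm = pqr. S = pr + 11/9p - q - 1/3r - 1.
  reduce S modulo (h_1, h_2):
  remainder pr + 11/9p - 1/3r ≠ 0; add k_3 = pr + 11/9p - 1/3r to the basis.

The other S-polynomials (S(h_1,k_3), S(h_2,k_3)) all reduce to 0 modulo the current basis, so we have a Gröbner basis.
Inter-reduce: drop elements whose leading term is divisible by another's, tail-reduce, and make monic.
Reduced Gröbner basis: {pr + 11/9p - 1/3r, q + 1}.

These differ, so the ideals are not equal.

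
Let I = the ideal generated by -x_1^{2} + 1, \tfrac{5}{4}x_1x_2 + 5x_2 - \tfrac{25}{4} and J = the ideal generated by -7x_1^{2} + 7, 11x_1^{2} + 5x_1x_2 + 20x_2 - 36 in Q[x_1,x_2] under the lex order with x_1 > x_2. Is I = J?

Yes, the ideals are equal.

Two ideals are equal iff their reduced Gröbner bases coincide (the reduced basis is unique for a fixed ordering).
Buchberger on the first generating set:
f_1 = -x_1^{2} + 1, LT = x_1^{2}.
f_2 = \tfrac{5}{4}x_1x_2 + 5x_2 - \tfrac{25}{4}, LT = x_1x_2.

S(f_1,f_2): lcm = x_1^{2}x_2. S = -4x_1x_2 + 5x_1 - x_2.
  reduce S modulo (f_1, f_2):
  remainder 5x_1 + 15x_2 - 20 ≠ 0; add g_3 = 5x_1 + 15x_2 - 20 to the basis.

S(f_2,g_3): lcm = x_1x_2. S = -3x_2^{2} + 8x_2 - 5.
  reduce S modulo (f_1, f_2, g_3):
  remainder -3x_2^{2} + 8x_2 - 5 ≠ 0; add g_4 = -3x_2^{2} + 8x_2 - 5 to the basis.

The other S-polynomials (S(f_1,g_3), S(f_1,g_4), S(f_2,g_4), S(g_3,g_4)) all reduce to 0 modulo the current basis, so we have a Gröbner basis.
Inter-reduce: drop elements whose leading term is divisible by another's, tail-reduce, and make monic.
Reduced Gröbner basis: {x_1 + 3x_2 - 4, x_2^{2} - \tfrac{8}{3}x_2 + \tfrac{5}{3}}.

Buchberger on the second generating set:
h_1 = -7x_1^{2} + 7, LT = x_1^{2}.
h_2 = 11x_1^{2} + 5x_1x_2 + 20x_2 - 36, LT = x_1^{2}.

S(h_1,h_2): lcm = x_1^{2}. S = -\tfrac{5}{11}x_1x_2 - \tfrac{20}{11}x_2 + \tfrac{25}{11}.
  reduce S modulo (h_1, h_2):
  remainder -\tfrac{5}{11}x_1x_2 - \tfrac{20}{11}x_2 + \tfrac{25}{11} ≠ 0; add k_3 = -\tfrac{5}{11}x_1x_2 - \tfrac{20}{11}x_2 + \tfrac{25}{11} to the basis.

S(h_1,k_3): lcm = x_1^{2}x_2. S = -4x_1x_2 + 5x_1 - x_2.
  reduce S modulo (h_1, h_2, k_3):
  remainder 5x_1 + 15x_2 - 20 ≠ 0; add k_4 = 5x_1 + 15x_2 - 20 to the basis.

S(k_3,k_4): lcm = x_1x_2. S = -3x_2^{2} + 8x_2 - 5.
  reduce S modulo (h_1, h_2, k_3, k_4):
  remainder -3x_2^{2} + 8x_2 - 5 ≠ 0; add k_5 = -3x_2^{2} + 8x_2 - 5 to the basis.

The other S-polynomials (S(h_2,k_3), S(h_1,k_4), S(h_2,k_4), S(h_1,k_5), S(h_2,k_5), S(k_3,k_5), S(k_4,k_5)) all reduce to 0 modulo the current basis, so we have a Gröbner basis.
Inter-reduce: drop elements whose leading term is divisible by another's, tail-reduce, and make monic.
Reduced Gröbner basis: {x_1 + 3x_2 - 4, x_2^{2} - \tfrac{8}{3}x_2 + \tfrac{5}{3}}.

These coincide, so the ideals are equal.
The choice of monomial ordering does not affect the verdict — as long as both bases are computed under the same ordering, their equality decides ideal equality.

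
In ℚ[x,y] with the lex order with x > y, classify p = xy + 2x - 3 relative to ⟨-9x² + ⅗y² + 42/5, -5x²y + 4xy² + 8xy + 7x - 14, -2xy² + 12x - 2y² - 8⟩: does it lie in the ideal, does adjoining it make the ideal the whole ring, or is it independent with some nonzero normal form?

xy + 2x - 3 lies in I (it reduces to 0).

First compute the reduced Gröbner basis of I by Buchberger's algorithm.
f_1 = -9x² + ⅗y² + 42/5, LT = x².
f_2 = -5x²y + 4xy² + 8xy + 7x - 14, LT = x²y.
f_3 = -2xy² + 12x - 2y² - 8, LT = xy².

S(f_1,f_2): lcm = x²y. S = ⅘xy² + 8/5xy + 7/5x - 1/15y³ - 14/15y - 14/5.
  reduce S modulo (f_1, f_2, f_3):
  remainder 8/5xy + 31/5x - 1/15y³ - ⅘y² - 14/15y - 6 ≠ 0; add h_4 = 8/5xy + 31/5x - 1/15y³ - ⅘y² - 14/15y - 6 to the basis.

S(f_1,f_3): lcm = x²y². S = 6x² - xy² - 4x - 1/15y⁴ - 14/15y².
  reduce S modulo (f_1, f_2, f_3, h_4):
  remainder -10x - 1/15y⁴ + 7/15y² + 48/5 ≠ 0; add h_5 = -10x - 1/15y⁴ + 7/15y² + 48/5 to the basis.

S(f_2,f_3): lcm = x²y². S = 6x² - ⅘xy³ - 13/5xy² - 7/5xy - 4x + 14/5y.
  reduce S modulo (f_1, f_2, f_3, h_4, h_5):
  remainder -59/2000y⁴ + 13/24y³ + 213/2000y² + 143/60y - 1501/500 ≠ 0; add h_6 = -59/2000y⁴ + 13/24y³ + 213/2000y² + 143/60y - 1501/500 to the basis.

S(f_1,h_4): lcm = x²y. S = -31/8x² + 1/24xy³ + ½xy² + 7/12xy + 15/4x - 1/15y³ - 14/15y.
  reduce S modulo (f_1, f_2, f_3, h_4, h_5, h_6):
  remainder -32153/63720y³ - 5567/21240y² - 19994/7965y + 34801/10620 ≠ 0; add h_7 = -32153/63720y³ - 5567/21240y² - 19994/7965y + 34801/10620 to the basis.

S(f_2,h_5): lcm = x²y. S = -1/150xy⁵ + 7/150xy³ - ⅘xy² - 16/25xy - 7/5x + 14/5.
  reduce S modulo (f_1, f_2, f_3, h_4, h_5, h_6, h_7):
  remainder -58448/1897027y² - 5149120/1897027y + 5207568/1897027 ≠ 0; add h_8 = -58448/1897027y² - 5149120/1897027y + 5207568/1897027 to the basis.

S(f_3,h_5): lcm = xy². S = -6x - 1/150y⁶ + 7/150y⁴ + 49/25y² + 4.
  reduce S modulo (f_1, f_2, f_3, h_4, h_5, h_6, h_7, h_8):
  remainder -311635360/646581y + 311635360/646581 ≠ 0; add h_9 = -311635360/646581y + 311635360/646581 to the basis.

The other S-polynomials (S(f_2,h_4), S(f_3,h_4), S(f_1,h_5), S(h_4,h_5), S(f_1,h_6), S(f_2,h_6), S(f_3,h_6), S(h_4,h_6), S(h_5,h_6), S(f_1,h_7), S(f_2,h_7), S(f_3,h_7), S(h_4,h_7), S(h_5,h_7), S(h_6,h_7), S(f_1,h_8), S(f_2,h_8), S(f_3,h_8), S(h_4,h_8), S(h_5,h_8), S(h_6,h_8), S(h_7,h_8), S(f_1,h_9), S(f_2,h_9), S(f_3,h_9), S(h_4,h_9), S(h_5,h_9), S(h_6,h_9), S(h_7,h_9), S(h_8,h_9)) all reduce to 0 modulo the current basis, so we have a Gröbner basis.
Inter-reduce: drop elements whose leading term is divisible by another's, tail-reduce, and make monic.
Reduced Gröbner basis: {x - 1, y - 1}.
Label its elements g_1 = x - 1, g_2 = y - 1.

Reduce p = xy + 2x - 3 modulo G:
  leading term xy: subtract (y)·g_1 from xy + 2x - 3 → 2x + y - 3
  leading term x: subtract (2)·g_1 from 2x + y - 3 → y - 1
  leading term y: subtract (1)·g_2 from y - 1 → 0
  normal form = 0.
Since the normal form is 0, p ∈ I.

The remainder on division by a Gröbner basis is unique — it is the normal form.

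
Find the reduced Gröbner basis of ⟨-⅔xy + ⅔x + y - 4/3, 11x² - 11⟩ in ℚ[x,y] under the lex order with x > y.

G = {x - 5/2y + 4, y² - 16/5y + 12/5}

f_1 = -⅔xy + ⅔x + y - 4/3, LT = xy.
f_2 = 11x² - 11, LT = x².

S(f_1,f_2): lcm = x²y. S = -x² - 3/2xy + 2x + y.
  leading term x²: subtract (-1/11)·f_2 from -x² - 3/2xy + 2x + y → -3/2xy + 2x + y - 1
  leading term xy: subtract (9/4)·f_1 from -3/2xy + 2x + y - 1 → ½x - 5/4y + 2
  leading term x: no divisor's leading term divides it; move ½x to the remainder.
  leading term y: no divisor's leading term divides it; move -5/4y to the remainder.
  leading term 1: no divisor's leading term divides it; move 2 to the remainder.
  remainder ½x - 5/4y + 2 ≠ 0; add g_3 = ½x - 5/4y + 2 to the basis.

S(f_1,g_3): lcm = xy. S = -x + 5/2y² - 11/2y + 2.
  leading term x: subtract (-2)·g_3 from -x + 5/2y² - 11/2y + 2 → 5/2y² - 8y + 6
  leading term y²: no divisor's leading term divides it; move 5/2y² to the remainder.
  leading term y: no divisor's leading term divides it; move -8y to the remainder.
  leading term 1: no divisor's leading term divides it; move 6 to the remainder.
  remainder 5/2y² - 8y + 6 ≠ 0; add g_4 = 5/2y² - 8y + 6 to the basis.

S(f_2,g_3): lcm = x². S = 5/2xy - 4x - 1.
  leading term xy: subtract (-15/4)·f_1 from 5/2xy - 4x - 1 → -3/2x + 15/4y - 6
  leading term x: subtract (-3)·g_3 from -3/2x + 15/4y - 6 → 0
  remainder 0.

S(f_1,g_4): lcm = xy². S = 11/5xy - 12/5x - 3/2y² + 2y.
  leading term xy: subtract (-33/10)·f_1 from 11/5xy - 12/5x - 3/2y² + 2y → -⅕x - 3/2y² + 53/10y - 22/5
  leading term x: subtract (-⅖)·g_3 from -⅕x - 3/2y² + 53/10y - 22/5 → -3/2y² + 24/5y - 18/5
  leading term y²: subtract (-⅗)·g_4 from -3/2y² + 24/5y - 18/5 → 0
  remainder 0.

S(f_2,g_4): leading monomials are coprime, so the S-polynomial reduces to 0 (Buchberger's first criterion).
S(g_3,g_4): leading monomials are coprime, so the S-polynomial reduces to 0 (Buchberger's first criterion).
Every S-polynomial of the final basis reduces to 0, so we have a Gröbner basis.
Inter-reduce: drop elements whose leading term is divisible by another's, tail-reduce, and make monic.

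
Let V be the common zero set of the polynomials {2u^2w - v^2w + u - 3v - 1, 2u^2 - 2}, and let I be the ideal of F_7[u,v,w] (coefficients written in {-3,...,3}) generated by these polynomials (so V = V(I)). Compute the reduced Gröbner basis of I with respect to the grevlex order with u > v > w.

G = {v^2w - u + 3v - 2w + 1, u^2 - 1}

f_1 = 2u^2w - v^2w + u - 3v - 1, LT = u^2w.
f_2 = 2u^2 - 2, LT = u^2.

S(f_1,f_2): lcm = u^2w. S = 3v^2w - 3u + 2v + w + 3.
  leading term v^2w: no divisor's leading term divides it; move 3v^2w to the remainder.
  leading term u: no divisor's leading term divides it; move -3u to the remainder.
  leading term v: no divisor's leading term divides it; move 2v to the remainder.
  leading term w: no divisor's leading term divides it; move w to the remainder.
  leading term 1: no divisor's leading term divides it; move 3 to the remainder.
  remainder 3v^2w - 3u + 2v + w + 3 ≠ 0; add g_3 = 3v^2w - 3u + 2v + w + 3 to the basis.

The other S-polynomials (S(f_1,g_3), S(f_2,g_3)) all reduce to 0 modulo the current basis, so we have a Gröbner basis.
Inter-reduce: drop elements whose leading term is divisible by another's, tail-reduce, and make monic.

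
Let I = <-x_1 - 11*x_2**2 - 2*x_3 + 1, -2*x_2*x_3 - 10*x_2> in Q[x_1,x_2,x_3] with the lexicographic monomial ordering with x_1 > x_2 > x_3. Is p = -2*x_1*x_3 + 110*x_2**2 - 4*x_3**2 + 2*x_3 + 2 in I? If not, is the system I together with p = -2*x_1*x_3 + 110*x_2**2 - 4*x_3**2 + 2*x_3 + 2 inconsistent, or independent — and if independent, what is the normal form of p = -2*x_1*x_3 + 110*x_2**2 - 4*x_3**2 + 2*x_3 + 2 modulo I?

First compute the reduced Gröbner basis of I by Buchberger's algorithm.
f_1 = -x_1 - 11*x_2**2 - 2*x_3 + 1, LT = x_1.
f_2 = -2*x_2*x_3 - 10*x_2, LT = x_2*x_3.

The S-polynomials (S(f_1,f_2)) all reduce to 0 modulo the current basis, so we have a Gröbner basis.
Inter-reduce: drop elements whose leading term is divisible by another's, tail-reduce, and make monic.
Reduced Gröbner basis: {x_1 + 11*x_2**2 + 2*x_3 - 1, x_2*x_3 + 5*x_2}.
Label its elements g_1 = x_1 + 11*x_2**2 + 2*x_3 - 1, g_2 = x_2*x_3 + 5*x_2.

Reduce p = -2*x_1*x_3 + 110*x_2**2 - 4*x_3**2 + 2*x_3 + 2 modulo G:
  leading term x_1*x_3: subtract (-2*x_3)·g_1 from -2*x_1*x_3 + 110*x_2**2 - 4*x_3**2 + 2*x_3 + 2 → 22*x_2**2*x_3 + 110*x_2**2 + 2
  leading term x_2**2*x_3: subtract (22*x_2)·g_2 from 22*x_2**2*x_3 + 110*x_2**2 + 2 → 2
  leading term 1: no divisor's leading term divides it; move 2 to the remainder.
  normal form = 2.
The normal form is nonzero, so p ∉ I. Since p minus its normal form lies in I, I + (p) = I + (r) where r = 2; decide whether this ideal is the whole ring.
Here r = 2 is a nonzero constant, hence a unit: 1 ∈ I + (p), the Gröbner basis of I + (p) is {1}, and the enlarged system has no common solution — adjoining p is inconsistent.

Adjoining -2*x_1*x_3 + 110*x_2**2 - 4*x_3**2 + 2*x_3 + 2 makes the ideal the whole ring: the system is inconsistent.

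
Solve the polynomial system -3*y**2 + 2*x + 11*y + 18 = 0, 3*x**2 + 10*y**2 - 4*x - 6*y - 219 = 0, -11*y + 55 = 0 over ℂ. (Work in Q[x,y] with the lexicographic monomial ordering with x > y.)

{(1, 5)}

Compute a lex Gröbner basis by Buchberger's algorithm.
f_1 = 2*x - 3*y**2 + 11*y + 18, LT = x.
f_2 = 3*x**2 - 4*x + 10*y**2 - 6*y - 219, LT = x**2.
f_3 = -11*y + 55, LT = y.

The S-polynomials (S(f_1,f_2), S(f_1,f_3), S(f_2,f_3)) all reduce to 0 modulo the current basis, so we have a Gröbner basis.
Inter-reduce: drop elements whose leading term is divisible by another's, tail-reduce, and make monic.
Reduced Gröbner basis: {x - 1, y - 5}.

Elimination: the polynomial y - 5 lies in the elimination ideal for y, so y ∈ {5}. For each such y, the remaining basis elements (now univariate) give the rest of the solution.
  y = 5: the earlier basis element becomes x - 1 = 0, giving x = 1 — point (1, 5).
Each listed point satisfies every original equation (direct substitution).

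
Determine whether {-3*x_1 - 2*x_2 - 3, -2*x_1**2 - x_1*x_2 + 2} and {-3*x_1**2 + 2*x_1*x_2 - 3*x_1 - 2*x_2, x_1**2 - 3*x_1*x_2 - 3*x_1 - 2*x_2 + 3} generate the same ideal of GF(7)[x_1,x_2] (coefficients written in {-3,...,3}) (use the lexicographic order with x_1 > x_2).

Yes, the ideals are equal.

Since reduced Gröbner bases are canonical representatives of ideals under a given ordering, it suffices to compute and compare them.
Buchberger on the first generating set:
f_1 = -3*x_1 - 2*x_2 - 3, LT = x_1.
f_2 = -2*x_1**2 - x_1*x_2 + 2, LT = x_1**2.

S(f_1,f_2): lcm = x_1**2. S = -x_1*x_2 + x_1 + 1.
  leading term x_1*x_2: subtract (-2*x_2)·f_1 from -x_1*x_2 + x_1 + 1 → x_1 + 3*x_2**2 + x_2 + 1
  leading term x_1: subtract (2)·f_1 from x_1 + 3*x_2**2 + x_2 + 1 → 3*x_2**2 - 2*x_2
  leading term x_2**2: no divisor's leading term divides it; move 3*x_2**2 to the remainder.
  leading term x_2: no divisor's leading term divides it; move -2*x_2 to the remainder.
  remainder 3*x_2**2 - 2*x_2 ≠ 0; add g_3 = 3*x_2**2 - 2*x_2 to the basis.

The other S-polynomials (S(f_1,g_3), S(f_2,g_3)) all reduce to 0 modulo the current basis, so we have a Gröbner basis.
Inter-reduce: drop elements whose leading term is divisible by another's, tail-reduce, and make monic.
Reduced Gröbner basis: {x_1 + 3*x_2 + 1, x_2**2 - 3*x_2}.

Buchberger on the second generating set:
h_1 = -3*x_1**2 + 2*x_1*x_2 - 3*x_1 - 2*x_2, LT = x_1**2.
h_2 = x_1**2 - 3*x_1*x_2 - 3*x_1 - 2*x_2 + 3, LT = x_1**2.

S(h_1,h_2): lcm = x_1**2. S = -3*x_1 - 2*x_2 - 3.
  leading term x_1: no divisor's leading term divides it; move -3*x_1 to the remainder.
  leading term x_2: no divisor's leading term divides it; move -2*x_2 to the remainder.
  leading term 1: no divisor's leading term divides it; move -3 to the remainder.
  remainder -3*x_1 - 2*x_2 - 3 ≠ 0; add k_3 = -3*x_1 - 2*x_2 - 3 to the basis.

S(h_1,k_3): lcm = x_1**2. S = x_1*x_2 + 3*x_2.
  leading term x_1*x_2: subtract (2*x_2)·k_3 from x_1*x_2 + 3*x_2 → -3*x_2**2 + 2*x_2
  leading term x_2**2: no divisor's leading term divides it; move -3*x_2**2 to the remainder.
  leading term x_2: no divisor's leading term divides it; move 2*x_2 to the remainder.
  remainder -3*x_2**2 + 2*x_2 ≠ 0; add k_4 = -3*x_2**2 + 2*x_2 to the basis.

The other S-polynomials (S(h_2,k_3), S(h_1,k_4), S(h_2,k_4), S(k_3,k_4)) all reduce to 0 modulo the current basis, so we have a Gröbner basis.
Inter-reduce: drop elements whose leading term is divisible by another's, tail-reduce, and make monic.
Reduced Gröbner basis: {x_1 + 3*x_2 + 1, x_2**2 - 3*x_2}.

The two bases agree; hence the ideals are identical.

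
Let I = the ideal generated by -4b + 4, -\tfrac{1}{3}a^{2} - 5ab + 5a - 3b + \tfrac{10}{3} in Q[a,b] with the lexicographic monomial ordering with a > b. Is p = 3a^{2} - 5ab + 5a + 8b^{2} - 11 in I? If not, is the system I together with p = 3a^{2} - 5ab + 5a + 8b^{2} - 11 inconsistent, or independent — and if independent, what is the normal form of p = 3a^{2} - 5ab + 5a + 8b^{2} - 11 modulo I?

First compute the reduced Gröbner basis of I by Buchberger's algorithm.
f_1 = -4b + 4, LT = b.
f_2 = -\tfrac{1}{3}a^{2} - 5ab + 5a - 3b + \tfrac{10}{3}, LT = a^{2}.

S(f_1,f_2): leading monomials are coprime, so the S-polynomial reduces to 0 (Buchberger's first criterion).
Every S-polynomial of the final basis reduces to 0, so we have a Gröbner basis.
Inter-reduce: drop elements whose leading term is divisible by another's, tail-reduce, and make monic.
Reduced Gröbner basis: {a^{2} - 1, b - 1}.
Label its elements g_1 = a^{2} - 1, g_2 = b - 1.

Reduce p = 3a^{2} - 5ab + 5a + 8b^{2} - 11 modulo G:
  leading term a^{2}: subtract (3)·g_1 from 3a^{2} - 5ab + 5a + 8b^{2} - 11 → -5ab + 5a + 8b^{2} - 8
  leading term ab: subtract (-5a)·g_2 from -5ab + 5a + 8b^{2} - 8 → 8b^{2} - 8
  leading term b^{2}: subtract (8b)·g_2 from 8b^{2} - 8 → 8b - 8
  leading term b: subtract (8)·g_2 from 8b - 8 → 0
  normal form = 0.
Since the normal form is 0, p ∈ I.

3a^{2} - 5ab + 5a + 8b^{2} - 11 lies in I (it reduces to 0).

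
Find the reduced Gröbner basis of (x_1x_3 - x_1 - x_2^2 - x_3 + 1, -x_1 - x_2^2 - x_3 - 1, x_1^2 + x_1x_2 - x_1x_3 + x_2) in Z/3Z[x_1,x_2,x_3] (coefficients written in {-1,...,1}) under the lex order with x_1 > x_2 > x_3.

f_1 = x_1x_3 - x_1 - x_2^2 - x_3 + 1, LT = x_1x_3.
f_2 = -x_1 - x_2^2 - x_3 - 1, LT = x_1.
f_3 = x_1^2 + x_1x_2 - x_1x_3 + x_2, LT = x_1^2.

S(f_1,f_2): lcm = x_1x_3. S = -x_1 - x_2^2x_3 - x_2^2 - x_3^2 + x_3 + 1.
  reduce S modulo (f_1, f_2, f_3):
  remainder -x_2^2x_3 - x_3^2 - x_3 - 1 ≠ 0; add g_4 = -x_2^2x_3 - x_3^2 - x_3 - 1 to the basis.

S(f_1,f_3): lcm = x_1^2x_3. S = -x_1^2 - x_1x_2^2 - x_1x_2x_3 + x_1x_3^2 - x_1x_3 + x_1 - x_2x_3.
  reduce S modulo (f_1, f_2, f_3, g_4):
  remainder x_2^2 - x_2x_3 - x_2 - x_3 + 1 ≠ 0; add g_5 = x_2^2 - x_2x_3 - x_2 - x_3 + 1 to the basis.

S(f_2,f_3): lcm = x_1^2. S = x_1x_2^2 - x_1x_2 - x_1x_3 + x_1 - x_2.
  reduce S modulo (f_1, f_2, f_3, g_4, g_5):
  remainder x_2x_3^2 + x_2x_3 - x_3^2 + 1 ≠ 0; add g_6 = x_2x_3^2 + x_2x_3 - x_3^2 + 1 to the basis.

S(g_4,g_6): lcm = x_2^2x_3^2. S = -x_2^2x_3 + x_2x_3^2 - x_2 + x_3^3 + x_3^2 + x_3.
  reduce S modulo (f_1, f_2, f_3, g_4, g_5, g_6):
  remainder -x_2x_3 - x_2 + x_3^3 - x_3 ≠ 0; add g_7 = -x_2x_3 - x_2 + x_3^3 - x_3 to the basis.

S(g_6,g_7): lcm = x_2x_3^2. S = x_3^4 + x_3^2 + 1.
  reduce S modulo (f_1, f_2, f_3, g_4, g_5, g_6, g_7):
  remainder x_3^4 + x_3^2 + 1 ≠ 0; add g_8 = x_3^4 + x_3^2 + 1 to the basis.

The other S-polynomials (S(f_1,g_4), S(f_2,g_4), S(f_3,g_4), S(f_1,g_5), S(f_2,g_5), S(f_3,g_5), S(g_4,g_5), S(f_1,g_6), S(f_2,g_6), S(f_3,g_6), S(g_5,g_6), S(f_1,g_7), S(f_2,g_7), S(f_3,g_7), S(g_4,g_7), S(g_5,g_7), S(f_1,g_8), S(f_2,g_8), S(f_3,g_8), S(g_4,g_8), S(g_5,g_8), S(g_6,g_8), S(g_7,g_8)) all reduce to 0 modulo the current basis, so we have a Gröbner basis.
Inter-reduce: drop elements whose leading term is divisible by another's, tail-reduce, and make monic.

G = {x_1 + x_3^3 + x_3, x_2^2 - x_3^3 + 1, x_2x_3 + x_2 - x_3^3 + x_3, x_3^4 + x_3^2 + 1}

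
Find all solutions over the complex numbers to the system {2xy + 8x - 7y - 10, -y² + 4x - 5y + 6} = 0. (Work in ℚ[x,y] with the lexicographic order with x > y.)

Compute a lex Gröbner basis by Buchberger's algorithm.
f_1 = 2xy + 8x - 7y - 10, LT = xy.
f_2 = 4x - y² - 5y + 6, LT = x.

S(f_1,f_2): lcm = xy. S = 4x + ¼y³ + 5/4y² - 5y - 5.
  leading term x: subtract (1)·f_2 from 4x + ¼y³ + 5/4y² - 5y - 5 → ¼y³ + 9/4y² - 11
  leading term y³: no divisor's leading term divides it; move ¼y³ to the remainder.
  leading term y²: no divisor's leading term divides it; move 9/4y² to the remainder.
  leading term 1: no divisor's leading term divides it; move -11 to the remainder.
  remainder ¼y³ + 9/4y² - 11 ≠ 0; add h_3 = ¼y³ + 9/4y² - 11 to the basis.

The other S-polynomials (S(f_1,h_3), S(f_2,h_3)) all reduce to 0 modulo the current basis, so we have a Gröbner basis.
Inter-reduce: drop elements whose leading term is divisible by another's, tail-reduce, and make monic.
Reduced Gröbner basis: {x - ¼y² - 5/4y + 3/2, y³ + 9y² - 44}.

The lex basis is triangular: the last element involves only y. Solving y³ + 9y² - 44 = 0 gives y ∈ {2, -11/2 - sqrt(33)/2, -11/2 + sqrt(33)/2}; substituting each value into the earlier elements determines the remaining variables.
  y = 2: the earlier basis element becomes x - 2 = 0, giving x = 2 — point (2, 2).
  y = -11/2 - sqrt(33)/2: the earlier basis element becomes x - 3*sqrt(33)/4 - 5/4 = 0, giving x = 5/4 + 3*sqrt(33)/4 — point (5/4 + 3*sqrt(33)/4, -11/2 - sqrt(33)/2).
  y = -11/2 + sqrt(33)/2: the earlier basis element becomes x - 5/4 + 3*sqrt(33)/4 = 0, giving x = 5/4 - 3*sqrt(33)/4 — point (5/4 - 3*sqrt(33)/4, -11/2 + sqrt(33)/2).

{(2, 2), (5/4 + 3*sqrt(33)/4, -11/2 - sqrt(33)/2), (5/4 - 3*sqrt(33)/4, -11/2 + sqrt(33)/2)}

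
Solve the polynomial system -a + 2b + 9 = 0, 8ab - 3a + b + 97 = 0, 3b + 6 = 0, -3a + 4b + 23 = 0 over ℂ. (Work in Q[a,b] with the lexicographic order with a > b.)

Compute a lex Gröbner basis by Buchberger's algorithm.
f_1 = -a + 2b + 9, LT = a.
f_2 = 8ab - 3a + b + 97, LT = ab.
f_3 = 3b + 6, LT = b.
f_4 = -3a + 4b + 23, LT = a.

The S-polynomials (S(f_1,f_2), S(f_1,f_3), S(f_1,f_4), S(f_2,f_3), S(f_2,f_4), S(f_3,f_4)) all reduce to 0 modulo the current basis, so we have a Gröbner basis.
Inter-reduce: drop elements whose leading term is divisible by another's, tail-reduce, and make monic.
Reduced Gröbner basis: {a - 5, b + 2}.

Since the basis is lex-ordered, b + 2 is univariate in b. Its roots are {-2}. Back-substituting each root into the other basis elements fixes the other coordinates.
  b = -2: the earlier basis element becomes a - 5 = 0, giving a = 5 — point (5, -2).

{(5, -2)}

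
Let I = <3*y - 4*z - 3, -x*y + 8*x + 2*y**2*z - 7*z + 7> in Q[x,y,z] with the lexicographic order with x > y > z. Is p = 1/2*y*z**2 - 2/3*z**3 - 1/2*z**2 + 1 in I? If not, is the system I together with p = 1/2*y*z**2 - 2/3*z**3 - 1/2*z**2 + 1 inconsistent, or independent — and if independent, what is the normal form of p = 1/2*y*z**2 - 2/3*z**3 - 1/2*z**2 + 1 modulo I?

First compute the reduced Gröbner basis of I by Buchberger's algorithm.
f_1 = 3*y - 4*z - 3, LT = y.
f_2 = -x*y + 8*x + 2*y**2*z - 7*z + 7, LT = x*y.

S(f_1,f_2): lcm = x*y. S = -4/3*x*z + 7*x + 2*y**2*z - 7*z + 7.
  leading term x*z: no divisor's leading term divides it; move -4/3*x*z to the remainder.
  leading term x: no divisor's leading term divides it; move 7*x to the remainder.
  leading term y**2*z: subtract (2/3*y*z)·f_1 from 2*y**2*z - 7*z + 7 → 8/3*y*z**2 + 2*y*z - 7*z + 7
  leading term y*z**2: subtract (8/9*z**2)·f_1 from 8/3*y*z**2 + 2*y*z - 7*z + 7 → 2*y*z + 32/9*z**3 + 8/3*z**2 - 7*z + 7
  leading term y*z: subtract (2/3*z)·f_1 from 2*y*z + 32/9*z**3 + 8/3*z**2 - 7*z + 7 → 32/9*z**3 + 16/3*z**2 - 5*z + 7
  leading term z**3: no divisor's leading term divides it; move 32/9*z**3 to the remainder.
  leading term z**2: no divisor's leading term divides it; move 16/3*z**2 to the remainder.
  leading term z: no divisor's leading term divides it; move -5*z to the remainder.
  leading term 1: no divisor's leading term divides it; move 7 to the remainder.
  remainder -4/3*x*z + 7*x + 32/9*z**3 + 16/3*z**2 - 5*z + 7 ≠ 0; add h_3 = -4/3*x*z + 7*x + 32/9*z**3 + 16/3*z**2 - 5*z + 7 to the basis.

The other S-polynomials (S(f_1,h_3), S(f_2,h_3)) all reduce to 0 modulo the current basis, so we have a Gröbner basis.
Inter-reduce: drop elements whose leading term is divisible by another's, tail-reduce, and make monic.
Reduced Gröbner basis: {x*z - 21/4*x - 8/3*z**3 - 4*z**2 + 15/4*z - 21/4, y - 4/3*z - 1}.
Label its elements g_1 = x*z - 21/4*x - 8/3*z**3 - 4*z**2 + 15/4*z - 21/4, g_2 = y - 4/3*z - 1.

Reduce p = 1/2*y*z**2 - 2/3*z**3 - 1/2*z**2 + 1 modulo G:
  leading term y*z**2: subtract (1/2*z**2)·g_2 from 1/2*y*z**2 - 2/3*z**3 - 1/2*z**2 + 1 → 1
  leading term 1: no divisor's leading term divides it; move 1 to the remainder.
  normal form = 1.
The normal form is nonzero, so p ∉ I. Since p minus its normal form lies in I, I + (p) = I + (r) where r = 1; decide whether this ideal is the whole ring.
Here r = 1 is a nonzero constant, hence a unit: 1 ∈ I + (p), the Gröbner basis of I + (p) is {1}, and the enlarged system has no common solution — adjoining p is inconsistent.

Adjoining 1/2*y*z**2 - 2/3*z**3 - 1/2*z**2 + 1 makes the ideal the whole ring: the system is inconsistent.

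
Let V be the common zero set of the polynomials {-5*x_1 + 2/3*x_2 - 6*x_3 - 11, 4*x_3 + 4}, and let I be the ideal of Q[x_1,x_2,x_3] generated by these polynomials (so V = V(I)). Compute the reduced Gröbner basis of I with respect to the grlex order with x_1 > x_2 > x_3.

f_1 = -5*x_1 + 2/3*x_2 - 6*x_3 - 11, LT = x_1.
f_2 = 4*x_3 + 4, LT = x_3.

The S-polynomials (S(f_1,f_2)) all reduce to 0 modulo the current basis, so we have a Gröbner basis.

G = {x_1 - 2/15*x_2 + 1, x_3 + 1}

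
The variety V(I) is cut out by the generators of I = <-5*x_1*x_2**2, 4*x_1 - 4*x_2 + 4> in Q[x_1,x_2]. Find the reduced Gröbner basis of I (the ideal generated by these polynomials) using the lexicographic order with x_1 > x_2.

f_1 = -5*x_1*x_2**2, LT = x_1*x_2**2.
f_2 = 4*x_1 - 4*x_2 + 4, LT = x_1.

S(f_1,f_2): lcm = x_1*x_2**2. S = x_2**3 - x_2**2.
  reduce S modulo (f_1, f_2):
  remainder x_2**3 - x_2**2 ≠ 0; add g_3 = x_2**3 - x_2**2 to the basis.

The other S-polynomials (S(f_1,g_3), S(f_2,g_3)) all reduce to 0 modulo the current basis, so we have a Gröbner basis.
Inter-reduce: drop elements whose leading term is divisible by another's, tail-reduce, and make monic.

G = {x_1 - x_2 + 1, x_2**3 - x_2**2}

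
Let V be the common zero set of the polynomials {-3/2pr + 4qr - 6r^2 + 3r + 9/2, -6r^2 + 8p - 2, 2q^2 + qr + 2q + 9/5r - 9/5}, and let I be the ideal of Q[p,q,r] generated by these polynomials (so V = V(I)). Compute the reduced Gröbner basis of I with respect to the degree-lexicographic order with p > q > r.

G = {p^2 - 8/3pq + 32/3qr - 283/12p + 2/3q + 19/4r + 107/6, pr - 8/3qr + 16/3p - 2r - 13/3, q^2 + 1/2qr + q + 9/10r - 9/10, r^2 - 4/3p + 1/3}

f_1 = -3/2pr + 4qr - 6r^2 + 3r + 9/2, LT = pr.
f_2 = -6r^2 + 8p - 2, LT = r^2.
f_3 = 2q^2 + qr + 2q + 9/5r - 9/5, LT = q^2.

S(f_1,f_2): lcm = pr^2. S = -8/3qr^2 + 4r^3 + 4/3p^2 - 2r^2 - 1/3p - 3r.
  leading term qr^2: subtract (4/9q)·f_2 from -8/3qr^2 + 4r^3 + 4/3p^2 - 2r^2 - 1/3p - 3r → 4r^3 + 4/3p^2 - 32/9pq - 2r^2 - 1/3p + 8/9q - 3r
  leading term r^3: subtract (-2/3r)·f_2 from 4r^3 + 4/3p^2 - 32/9pq - 2r^2 - 1/3p + 8/9q - 3r → 4/3p^2 - 32/9pq + 16/3pr - 2r^2 - 1/3p + 8/9q - 13/3r
  leading term p^2: no divisor's leading term divides it; move 4/3p^2 to the remainder.
  leading term pq: no divisor's leading term divides it; move -32/9pq to the remainder.
  leading term pr: subtract (-32/9)·f_1 from 16/3pr - 2r^2 - 1/3p + 8/9q - 13/3r → 128/9qr - 70/3r^2 - 1/3p + 8/9q + 19/3r + 16
  leading term qr: no divisor's leading term divides it; move 128/9qr to the remainder.
  leading term r^2: subtract (35/9)·f_2 from -70/3r^2 - 1/3p + 8/9q + 19/3r + 16 → -283/9p + 8/9q + 19/3r + 214/9
  leading term p: no divisor's leading term divides it; move -283/9p to the remainder.
  leading term q: no divisor's leading term divides it; move 8/9q to the remainder.
  leading term r: no divisor's leading term divides it; move 19/3r to the remainder.
  leading term 1: no divisor's leading term divides it; move 214/9 to the remainder.
  remainder 4/3p^2 - 32/9pq + 128/9qr - 283/9p + 8/9q + 19/3r + 214/9 ≠ 0; add g_4 = 4/3p^2 - 32/9pq + 128/9qr - 283/9p + 8/9q + 19/3r + 214/9 to the basis.

The other S-polynomials (S(f_1,f_3), S(f_2,f_3), S(f_1,g_4), S(f_2,g_4), S(f_3,g_4)) all reduce to 0 modulo the current basis, so we have a Gröbner basis.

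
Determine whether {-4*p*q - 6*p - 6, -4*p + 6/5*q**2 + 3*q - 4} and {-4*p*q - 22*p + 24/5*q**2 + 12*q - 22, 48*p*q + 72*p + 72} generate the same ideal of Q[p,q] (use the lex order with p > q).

Yes, the ideals are equal.

Since reduced Gröbner bases are canonical representatives of ideals under a given ordering, it suffices to compute and compare them.
Buchberger on the first generating set:
f_1 = -4*p*q - 6*p - 6, LT = p*q.
f_2 = -4*p + 6/5*q**2 + 3*q - 4, LT = p.

S(f_1,f_2): lcm = p*q. S = 3/2*p + 3/10*q**3 + 3/4*q**2 - q + 3/2.
  leading term p: subtract (-3/8)·f_2 from 3/2*p + 3/10*q**3 + 3/4*q**2 - q + 3/2 → 3/10*q**3 + 6/5*q**2 + 1/8*q
  leading term q**3: no divisor's leading term divides it; move 3/10*q**3 to the remainder.
  leading term q**2: no divisor's leading term divides it; move 6/5*q**2 to the remainder.
  leading term q: no divisor's leading term divides it; move 1/8*q to the remainder.
  remainder 3/10*q**3 + 6/5*q**2 + 1/8*q ≠ 0; add g_3 = 3/10*q**3 + 6/5*q**2 + 1/8*q to the basis.

The other S-polynomials (S(f_1,g_3), S(f_2,g_3)) all reduce to 0 modulo the current basis, so we have a Gröbner basis.
Inter-reduce: drop elements whose leading term is divisible by another's, tail-reduce, and make monic.
Reduced Gröbner basis: {p - 3/10*q**2 - 3/4*q + 1, q**3 + 4*q**2 + 5/12*q}.

Buchberger on the second generating set:
h_1 = -4*p*q - 22*p + 24/5*q**2 + 12*q - 22, LT = p*q.
h_2 = 48*p*q + 72*p + 72, LT = p*q.

S(h_1,h_2): lcm = p*q. S = 4*p - 6/5*q**2 - 3*q + 4.
  leading term p: no divisor's leading term divides it; move 4*p to the remainder.
  leading term q**2: no divisor's leading term divides it; move -6/5*q**2 to the remainder.
  leading term q: no divisor's leading term divides it; move -3*q to the remainder.
  leading term 1: no divisor's leading term divides it; move 4 to the remainder.
  remainder 4*p - 6/5*q**2 - 3*q + 4 ≠ 0; add k_3 = 4*p - 6/5*q**2 - 3*q + 4 to the basis.

S(h_1,k_3): lcm = p*q. S = 11/2*p + 3/10*q**3 - 9/20*q**2 - 4*q + 11/2.
  leading term p: subtract (11/8)·k_3 from 11/2*p + 3/10*q**3 - 9/20*q**2 - 4*q + 11/2 → 3/10*q**3 + 6/5*q**2 + 1/8*q
  leading term q**3: no divisor's leading term divides it; move 3/10*q**3 to the remainder.
  leading term q**2: no divisor's leading term divides it; move 6/5*q**2 to the remainder.
  leading term q: no divisor's leading term divides it; move 1/8*q to the remainder.
  remainder 3/10*q**3 + 6/5*q**2 + 1/8*q ≠ 0; add k_4 = 3/10*q**3 + 6/5*q**2 + 1/8*q to the basis.

The other S-polynomials (S(h_2,k_3), S(h_1,k_4), S(h_2,k_4), S(k_3,k_4)) all reduce to 0 modulo the current basis, so we have a Gröbner basis.
Inter-reduce: drop elements whose leading term is divisible by another's, tail-reduce, and make monic.
Reduced Gröbner basis: {p - 3/10*q**2 - 3/4*q + 1, q**3 + 4*q**2 + 5/12*q}.

The two bases agree; hence the ideals are identical.
The same test decides containment: I ⊆ J iff every generator of I reduces to 0 modulo a Gröbner basis of J.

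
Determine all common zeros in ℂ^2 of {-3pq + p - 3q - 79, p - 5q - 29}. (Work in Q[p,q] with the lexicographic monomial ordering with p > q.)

Compute a lex Gröbner basis by Buchberger's algorithm.
f_1 = -3pq + p - 3q - 79, LT = pq.
f_2 = p - 5q - 29, LT = p.

S(f_1,f_2): lcm = pq. S = -1/3p + 5q^2 + 30q + 79/3.
  leading term p: subtract (-1/3)·f_2 from -1/3p + 5q^2 + 30q + 79/3 → 5q^2 + 85/3q + 50/3
  leading term q^2: no divisor's leading term divides it; move 5q^2 to the remainder.
  leading term q: no divisor's leading term divides it; move 85/3q to the remainder.
  leading term 1: no divisor's leading term divides it; move 50/3 to the remainder.
  remainder 5q^2 + 85/3q + 50/3 ≠ 0; add h_3 = 5q^2 + 85/3q + 50/3 to the basis.

S(f_1,h_3): lcm = pq^2. S = -6pq - 10/3p + q^2 + 79/3q.
  leading term pq: subtract (2)·f_1 from -6pq - 10/3p + q^2 + 79/3q → -16/3p + q^2 + 97/3q + 158
  leading term p: subtract (-16/3)·f_2 from -16/3p + q^2 + 97/3q + 158 → q^2 + 17/3q + 10/3
  leading term q^2: subtract (1/5)·h_3 from q^2 + 17/3q + 10/3 → 0
  remainder 0.

S(f_2,h_3): leading monomials are coprime, so the S-polynomial reduces to 0 (Buchberger's first criterion).
Every S-polynomial of the final basis reduces to 0, so we have a Gröbner basis.
Inter-reduce: drop elements whose leading term is divisible by another's, tail-reduce, and make monic.
Reduced Gröbner basis: {p - 5q - 29, q^2 + 17/3q + 10/3}.

Since the basis is lex-ordered, q^2 + 17/3q + 10/3 is univariate in q. Its roots are {-5, -2/3}. Back-substituting each root into the other basis elements fixes the other coordinates.
  q = -5: the earlier basis element becomes p - 4 = 0, giving p = 4 — point (4, -5).
  q = -2/3: the earlier basis element becomes p - 77/3 = 0, giving p = 77/3 — point (77/3, -2/3).
Substituting each solution back into the original system confirms all equations vanish.

{(4, -5), (77/3, -2/3)}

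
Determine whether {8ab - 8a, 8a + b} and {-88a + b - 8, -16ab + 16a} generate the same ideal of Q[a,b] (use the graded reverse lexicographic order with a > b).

For a fixed monomial order, each ideal has a unique reduced Gröbner basis; comparing bases decides equality.
Buchberger on the first generating set:
f_1 = 8ab - 8a, LT = ab.
f_2 = 8a + b, LT = a.

S(f_1,f_2): lcm = ab. S = -1/8b^2 - a.
  leading term b^2: no divisor's leading term divides it; move -1/8b^2 to the remainder.
  leading term a: subtract (-1/8)·f_2 from -a → 1/8b
  leading term b: no divisor's leading term divides it; move 1/8b to the remainder.
  remainder -1/8b^2 + 1/8b ≠ 0; add g_3 = -1/8b^2 + 1/8b to the basis.

The other S-polynomials (S(f_1,g_3), S(f_2,g_3)) all reduce to 0 modulo the current basis, so we have a Gröbner basis.
Inter-reduce: drop elements whose leading term is divisible by another's, tail-reduce, and make monic.
Reduced Gröbner basis: {b^2 - b, a + 1/8b}.

Buchberger on the second generating set:
h_1 = -88a + b - 8, LT = a.
h_2 = -16ab + 16a, LT = ab.

S(h_1,h_2): lcm = ab. S = -1/88b^2 + a + 1/11b.
  leading term b^2: no divisor's leading term divides it; move -1/88b^2 to the remainder.
  leading term a: subtract (-1/88)·h_1 from a + 1/11b → 9/88b - 1/11
  leading term b: no divisor's leading term divides it; move 9/88b to the remainder.
  leading term 1: no divisor's leading term divides it; move -1/11 to the remainder.
  remainder -1/88b^2 + 9/88b - 1/11 ≠ 0; add k_3 = -1/88b^2 + 9/88b - 1/11 to the basis.

The other S-polynomials (S(h_1,k_3), S(h_2,k_3)) all reduce to 0 modulo the current basis, so we have a Gröbner basis.
Inter-reduce: drop elements whose leading term is divisible by another's, tail-reduce, and make monic.
Reduced Gröbner basis: {b^2 - 9b + 8, a - 1/88b + 1/11}.

The bases are distinct; the ideals are different.

No, the ideals differ.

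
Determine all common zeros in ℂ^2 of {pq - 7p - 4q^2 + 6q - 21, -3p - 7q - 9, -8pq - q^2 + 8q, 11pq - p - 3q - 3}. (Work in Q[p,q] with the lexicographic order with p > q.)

{(-3, 0)}

Compute a lex Gröbner basis by Buchberger's algorithm.
f_1 = pq - 7p - 4q^2 + 6q - 21, LT = pq.
f_2 = -3p - 7q - 9, LT = p.
f_3 = -8pq - q^2 + 8q, LT = pq.
f_4 = 11pq - p - 3q - 3, LT = pq.

S(f_1,f_2): lcm = pq. S = -7p - 19/3q^2 + 3q - 21.
  leading term p: subtract (7/3)·f_2 from -7p - 19/3q^2 + 3q - 21 → -19/3q^2 + 58/3q
  leading term q^2: no divisor's leading term divides it; move -19/3q^2 to the remainder.
  leading term q: no divisor's leading term divides it; move 58/3q to the remainder.
  remainder -19/3q^2 + 58/3q ≠ 0; add h_5 = -19/3q^2 + 58/3q to the basis.

S(f_1,f_3): lcm = pq. S = -7p - 33/8q^2 + 7q - 21.
  leading term p: subtract (7/3)·f_2 from -7p - 33/8q^2 + 7q - 21 → -33/8q^2 + 70/3q
  leading term q^2: subtract (99/152)·h_5 from -33/8q^2 + 70/3q → 2449/228q
  leading term q: no divisor's leading term divides it; move 2449/228q to the remainder.
  remainder 2449/228q ≠ 0; add h_6 = 2449/228q to the basis.

S(f_1,f_4): lcm = pq. S = -76/11p - 4q^2 + 69/11q - 228/11.
  leading term p: subtract (76/33)·f_2 from -76/11p - 4q^2 + 69/11q - 228/11 → -4q^2 + 739/33q
  leading term q^2: subtract (12/19)·h_5 from -4q^2 + 739/33q → 6385/627q
  leading term q: subtract (25540/26939)·h_6 from 6385/627q → 0
  remainder 0.

S(f_2,f_3): lcm = pq. S = 53/24q^2 + 4q.
  leading term q^2: subtract (-53/152)·h_5 from 53/24q^2 + 4q → 2449/228q
  leading term q: subtract (1)·h_6 from 2449/228q → 0
  remainder 0.

S(f_2,f_4): lcm = pq. S = 1/11p + 7/3q^2 + 36/11q + 3/11.
  leading term p: subtract (-1/33)·f_2 from 1/11p + 7/3q^2 + 36/11q + 3/11 → 7/3q^2 + 101/33q
  leading term q^2: subtract (-7/19)·h_5 from 7/3q^2 + 101/33q → 6385/627q
  leading term q: subtract (25540/26939)·h_6 from 6385/627q → 0
  remainder 0.

S(f_3,f_4): lcm = pq. S = 1/11p + 1/8q^2 - 8/11q + 3/11.
  leading term p: subtract (-1/33)·f_2 from 1/11p + 1/8q^2 - 8/11q + 3/11 → 1/8q^2 - 31/33q
  leading term q^2: subtract (-3/152)·h_5 from 1/8q^2 - 31/33q → -1399/2508q
  leading term q: subtract (-1399/26939)·h_6 from -1399/2508q → 0
  remainder 0.

S(f_1,h_5): lcm = pq^2. S = -75/19pq - 4q^3 + 6q^2 - 21q.
  leading term pq: subtract (-75/19)·f_1 from -75/19pq - 4q^3 + 6q^2 - 21q → -525/19p - 4q^3 - 186/19q^2 + 51/19q - 1575/19
  leading term p: subtract (175/19)·f_2 from -525/19p - 4q^3 - 186/19q^2 + 51/19q - 1575/19 → -4q^3 - 186/19q^2 + 1276/19q
  leading term q^3: subtract (12/19q)·h_5 from -4q^3 - 186/19q^2 + 1276/19q → -22q^2 + 1276/19q
  leading term q^2: subtract (66/19)·h_5 from -22q^2 + 1276/19q → 0
  remainder 0.

S(f_2,h_5): leading monomials are coprime, so the S-polynomial reduces to 0 (Buchberger's first criterion).
S(f_3,h_5): lcm = pq^2. S = 58/19pq + 1/8q^3 - q^2.
  leading term pq: subtract (58/19)·f_1 from 58/19pq + 1/8q^3 - q^2 → 406/19p + 1/8q^3 + 213/19q^2 - 348/19q + 1218/19
  leading term p: subtract (-406/57)·f_2 from 406/19p + 1/8q^3 + 213/19q^2 - 348/19q + 1218/19 → 1/8q^3 + 213/19q^2 - 3886/57q
  leading term q^3: subtract (-3/152q)·h_5 from 1/8q^3 + 213/19q^2 - 3886/57q → 881/76q^2 - 3886/57q
  leading term q^2: subtract (-2643/1444)·h_5 from 881/76q^2 - 3886/57q → -71021/2166q
  leading term q: subtract (-58/19)·h_6 from -71021/2166q → 0
  remainder 0.

S(f_4,h_5): lcm = pq^2. S = 619/209pq - 3/11q^2 - 3/11q.
  leading term pq: subtract (619/209)·f_1 from 619/209pq - 3/11q^2 - 3/11q → 4333/209p + 2419/209q^2 - 3771/209q + 12999/209
  leading term p: subtract (-4333/627)·f_2 from 4333/209p + 2419/209q^2 - 3771/209q + 12999/209 → 2419/209q^2 - 41644/627q
  leading term q^2: subtract (-7257/3971)·h_5 from 2419/209q^2 - 41644/627q → -370330/11913q
  leading term q: subtract (-1481320/511841)·h_6 from -370330/11913q → 0
  remainder 0.

S(f_1,h_6): lcm = pq. S = -7p - 4q^2 + 6q - 21.
  leading term p: subtract (7/3)·f_2 from -7p - 4q^2 + 6q - 21 → -4q^2 + 67/3q
  leading term q^2: subtract (12/19)·h_5 from -4q^2 + 67/3q → 577/57q
  leading term q: subtract (2308/2449)·h_6 from 577/57q → 0
  remainder 0.

S(f_2,h_6): leading monomials are coprime, so the S-polynomial reduces to 0 (Buchberger's first criterion).
S(f_3,h_6): lcm = pq. S = 1/8q^2 - q.
  leading term q^2: subtract (-3/152)·h_5 from 1/8q^2 - q → -47/76q
  leading term q: subtract (-141/2449)·h_6 from -47/76q → 0
  remainder 0.

S(f_4,h_6): lcm = pq. S = -1/11p - 3/11q - 3/11.
  leading term p: subtract (1/33)·f_2 from -1/11p - 3/11q - 3/11 → -2/33q
  leading term q: subtract (-152/26939)·h_6 from -2/33q → 0
  remainder 0.

S(h_5,h_6): lcm = q^2. S = -58/19q.
  leading term q: subtract (-696/2449)·h_6 from -58/19q → 0
  remainder 0.

Every S-polynomial of the final basis reduces to 0, so we have a Gröbner basis.
Inter-reduce: drop elements whose leading term is divisible by another's, tail-reduce, and make monic.
Reduced Gröbner basis: {p + 3, q}.

From the last basis element, q = 0, so q takes values in {0}. Each choice, substituted upward through the basis, yields the corresponding point(s) of the solution set.
  q = 0: the earlier basis element becomes p + 3 = 0, giving p = -3 — point (-3, 0).
Check: every point annihilates each of the original generators.
Zero-dimensionality of the ideal guarantees finitely many solutions over ℂ.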